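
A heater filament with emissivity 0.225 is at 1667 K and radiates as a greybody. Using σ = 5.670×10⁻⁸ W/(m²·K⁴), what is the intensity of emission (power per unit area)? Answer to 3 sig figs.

Stefan–Boltzmann: I = εσT⁴ = 0.225 × 5.670×10⁻⁸ × (1667)⁴ = 9.85×10⁴ W/m².

I ≈ 9.85×10⁴ W/m²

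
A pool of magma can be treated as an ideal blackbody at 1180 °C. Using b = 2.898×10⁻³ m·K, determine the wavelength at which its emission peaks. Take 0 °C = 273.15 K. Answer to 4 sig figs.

T = 1180 °C + 273.15 = 1453.15 K.
Wien's displacement law: λ_max = b/T = (2.898×10⁻³ m·K)/(1453.15 K) = 1.9943×10⁻⁶ m.
That is 1994 nm, in the infrared range.

λ_max ≈ 1994 nm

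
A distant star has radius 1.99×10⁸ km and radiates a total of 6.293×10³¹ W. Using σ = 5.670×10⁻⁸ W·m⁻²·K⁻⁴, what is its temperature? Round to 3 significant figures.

Surface area A = 4πR² = 4π(1.99×10¹¹ m)² = 4.97641×10²³ m².
P = σAT⁴ ⇒ T = (P/(σA))^(1/4) = (6.293×10³¹/(5.670×10⁻⁸×4.97641×10²³))^(1/4) = 6.87×10³ K.

T ≈ 6.87×10³ K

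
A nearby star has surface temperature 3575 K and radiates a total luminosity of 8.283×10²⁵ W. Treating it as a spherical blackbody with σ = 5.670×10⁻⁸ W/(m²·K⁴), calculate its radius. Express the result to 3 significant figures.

L = 4πR²σT⁴ ⇒ R = √(L/(4πσT⁴)).
σT⁴ = 9.26163×10⁶ W/m², so R = √(8.283×10²⁵/(4π×9.26163×10⁶)) = 8.44×10⁸ m.

R ≈ 8.44×10⁸ m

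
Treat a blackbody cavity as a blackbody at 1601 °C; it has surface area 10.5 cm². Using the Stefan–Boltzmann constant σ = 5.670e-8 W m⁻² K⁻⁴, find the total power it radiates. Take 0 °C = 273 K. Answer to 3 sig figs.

T = 1601 °C + 273 = 1874 K.
Area A = 10.5 cm² = 1.05×10⁻³ m².
P = σAT⁴ = 5.670×10⁻⁸ × 1.05×10⁻³ × (1874)⁴ = 734 W.

P ≈ 734 W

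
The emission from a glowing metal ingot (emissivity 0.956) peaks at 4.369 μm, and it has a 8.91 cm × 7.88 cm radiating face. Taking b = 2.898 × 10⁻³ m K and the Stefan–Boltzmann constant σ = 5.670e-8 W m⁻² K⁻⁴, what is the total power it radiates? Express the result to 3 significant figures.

P ≈ 73.7 W

Wien's law: T = b/λ_max = 2.898×10⁻³/4.369×10⁻⁶ = 663.310 K.
Area A = 0.0891 × 0.0788 = 7.02108×10⁻³ m².
Then P = εσAT⁴ = 0.956×5.670×10⁻⁸×7.02108×10⁻³×(663.310)⁴ = 73.7 W.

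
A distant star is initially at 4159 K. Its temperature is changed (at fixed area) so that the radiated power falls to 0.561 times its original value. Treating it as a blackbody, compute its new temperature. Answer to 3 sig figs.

P ∝ T⁴, so T₂/T₁ = (P₂/P₁)^(1/4) = (0.561)^(1/4) = 0.865447.
T₂ = 4159 × 0.865447 = 3.60×10³ K.

T₂ ≈ 3.60×10³ K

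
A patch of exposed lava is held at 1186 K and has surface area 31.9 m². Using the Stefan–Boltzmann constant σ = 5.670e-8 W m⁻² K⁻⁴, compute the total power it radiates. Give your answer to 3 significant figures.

Area A = 31.9 m².
P = σAT⁴ = 5.670×10⁻⁸ × 31.9 × (1186)⁴ = 3.58×10⁶ W.

P ≈ 3.58×10⁶ W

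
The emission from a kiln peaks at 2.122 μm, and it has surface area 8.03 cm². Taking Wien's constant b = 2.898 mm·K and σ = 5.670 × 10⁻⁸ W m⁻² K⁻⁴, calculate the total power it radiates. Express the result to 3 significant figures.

P ≈ 158 W

Wien's law: T = b/λ_max = 2.898×10⁻³/2.122×10⁻⁶ = 1365.69 K.
Area A = 8.03 cm² = 8.03×10⁻⁴ m².
Then P = σAT⁴ = 5.670×10⁻⁸×8.03×10⁻⁴×(1365.69)⁴ = 158 W.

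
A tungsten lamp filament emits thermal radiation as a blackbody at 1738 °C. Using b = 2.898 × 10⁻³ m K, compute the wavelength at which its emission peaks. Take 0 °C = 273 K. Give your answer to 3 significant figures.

T = 1738 °C + 273 = 2011 K.
Wien's displacement law: λ_max = b/T = (2.898×10⁻³ m·K)/(2011 K) = 1.441×10⁻⁶ m.
That is 1.44 μm, in the infrared range.

λ_max ≈ 1.44 μm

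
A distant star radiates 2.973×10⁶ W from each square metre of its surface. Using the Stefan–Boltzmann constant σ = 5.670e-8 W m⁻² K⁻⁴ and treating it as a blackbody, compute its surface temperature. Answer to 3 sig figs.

T ≈ 2.69×10³ K

I = σT⁴, so T = (I/σ)^(1/4) = (2.973×10⁶/(5.670×10⁻⁸))^(1/4) = 2.69×10³ K.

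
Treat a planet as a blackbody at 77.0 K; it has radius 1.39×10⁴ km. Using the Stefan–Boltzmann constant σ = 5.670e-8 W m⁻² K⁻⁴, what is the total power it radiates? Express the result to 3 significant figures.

P ≈ 4.84×10¹⁵ W

Surface area A = 4πR² = 4π(1.39×10⁷ m)² = 2.42795×10¹⁵ m².
P = σAT⁴ = 5.670×10⁻⁸ × 2.42795×10¹⁵ × (77.0)⁴ = 4.84×10¹⁵ W.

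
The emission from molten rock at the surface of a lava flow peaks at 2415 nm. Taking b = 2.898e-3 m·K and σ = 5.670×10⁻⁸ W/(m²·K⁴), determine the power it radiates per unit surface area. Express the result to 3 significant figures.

Wien's law: T = b/λ_max = 2.898×10⁻³/2.415×10⁻⁶ = 1200.00 K.
Then I = σT⁴ = 5.670×10⁻⁸×(1200.00)⁴ = 1.18×10⁵ W/m².

I ≈ 1.18×10⁵ W/m²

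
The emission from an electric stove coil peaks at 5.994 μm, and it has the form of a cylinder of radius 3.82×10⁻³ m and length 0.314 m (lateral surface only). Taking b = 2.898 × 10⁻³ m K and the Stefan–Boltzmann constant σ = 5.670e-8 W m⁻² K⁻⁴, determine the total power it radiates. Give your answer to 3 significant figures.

P ≈ 23.3 W

Wien's law: T = b/λ_max = 2.898×10⁻³/5.994×10⁻⁶ = 483.483 K.
Lateral area A = 2πrL = 2π×3.82×10⁻³×0.314 = 7.53656×10⁻³ m².
Then P = σAT⁴ = 5.670×10⁻⁸×7.53656×10⁻³×(483.483)⁴ = 23.3 W.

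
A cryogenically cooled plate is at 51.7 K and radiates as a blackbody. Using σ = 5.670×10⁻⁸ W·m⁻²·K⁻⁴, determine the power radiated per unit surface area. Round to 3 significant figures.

Stefan–Boltzmann: I = σT⁴ = 5.670×10⁻⁸ × (51.7)⁴ = 0.405 W/m².

I ≈ 0.405 W/m²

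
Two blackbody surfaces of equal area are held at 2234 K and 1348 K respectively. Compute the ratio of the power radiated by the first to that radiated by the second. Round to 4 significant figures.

With equal areas, P₁/P₂ = (T₁/T₂)⁴ = (2234/1348)⁴ = 7.544.

P₁/P₂ ≈ 7.544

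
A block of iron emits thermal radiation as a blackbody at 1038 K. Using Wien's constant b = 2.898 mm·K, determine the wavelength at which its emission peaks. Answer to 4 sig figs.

λ_max ≈ 2792 nm

Wien's displacement law: λ_max = b/T = (2.898×10⁻³ m·K)/(1038 K) = 2.7919×10⁻⁶ m.
That is 2792 nm, in the infrared range.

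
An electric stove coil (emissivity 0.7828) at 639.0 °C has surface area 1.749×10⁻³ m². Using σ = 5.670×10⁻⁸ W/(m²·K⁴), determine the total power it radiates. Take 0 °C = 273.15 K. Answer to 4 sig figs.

T = 639.0 °C + 273.15 = 912.15 K.
Area A = 1.749×10⁻³ m².
P = εσAT⁴ = 0.7828 × 5.670×10⁻⁸ × 1.749×10⁻³ × (912.15)⁴ = 53.74 W.

P ≈ 53.74 W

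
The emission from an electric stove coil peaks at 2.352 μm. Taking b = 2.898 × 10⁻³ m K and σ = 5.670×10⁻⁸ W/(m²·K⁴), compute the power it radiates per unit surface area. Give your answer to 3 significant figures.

Wien's law: T = b/λ_max = 2.898×10⁻³/2.352×10⁻⁶ = 1232.14 K.
Then I = σT⁴ = 5.670×10⁻⁸×(1232.14)⁴ = 1.31×10⁵ W/m².

I ≈ 1.31×10⁵ W/m²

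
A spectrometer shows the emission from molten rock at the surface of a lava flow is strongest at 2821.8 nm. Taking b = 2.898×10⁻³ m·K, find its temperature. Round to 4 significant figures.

Wien's law gives T = b/λ_max = (2.898×10⁻³ m·K)/(2.8218×10⁻⁶ m) = 1027 K.

T ≈ 1027 K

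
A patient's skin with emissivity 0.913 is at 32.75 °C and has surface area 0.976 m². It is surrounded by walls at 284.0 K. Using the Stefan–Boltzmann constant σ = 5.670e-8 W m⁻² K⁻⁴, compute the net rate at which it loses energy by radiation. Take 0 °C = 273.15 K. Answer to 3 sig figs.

T = 32.75 °C + 273.15 = 305.90 K.
Area A = 0.976 m².
Net radiated power P_net = εσA(T⁴ − T₀⁴) = 0.913×5.670×10⁻⁸×0.976×(305.90⁴ − 284.0⁴).
T⁴ − T₀⁴ = 8.75625×10⁹ − 6.50539×10⁹ = 2.25086×10⁹ K⁴, so P_net = 114 W.

Net loss ≈ 114 W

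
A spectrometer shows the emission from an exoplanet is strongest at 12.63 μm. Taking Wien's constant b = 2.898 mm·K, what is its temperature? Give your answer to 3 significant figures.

T ≈ 229 K

Wien's law gives T = b/λ_max = (2.898×10⁻³ m·K)/(1.263×10⁻⁵ m) = 229 K.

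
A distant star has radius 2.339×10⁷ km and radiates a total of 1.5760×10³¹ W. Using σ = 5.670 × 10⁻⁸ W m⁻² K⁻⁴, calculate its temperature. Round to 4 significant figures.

T ≈ 1.418×10⁴ K

Surface area A = 4πR² = 4π(2.339×10¹⁰ m)² = 6.87496×10²¹ m².
P = σAT⁴ ⇒ T = (P/(σA))^(1/4) = (1.5760×10³¹/(5.670×10⁻⁸×6.87496×10²¹))^(1/4) = 1.418×10⁴ K.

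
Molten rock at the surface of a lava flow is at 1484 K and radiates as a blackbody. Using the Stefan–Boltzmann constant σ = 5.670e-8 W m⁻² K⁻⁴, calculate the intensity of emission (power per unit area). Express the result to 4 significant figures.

I ≈ 2.750×10⁵ W/m²

Stefan–Boltzmann: I = σT⁴ = 5.670×10⁻⁸ × (1484)⁴ = 2.750×10⁵ W/m².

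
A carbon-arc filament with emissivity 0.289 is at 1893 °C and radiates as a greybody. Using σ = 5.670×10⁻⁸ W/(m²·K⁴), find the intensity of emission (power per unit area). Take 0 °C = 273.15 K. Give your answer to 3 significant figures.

I ≈ 3.61×10⁵ W/m²

T = 1893 °C + 273.15 = 2166.15 K.
Stefan–Boltzmann: I = εσT⁴ = 0.289 × 5.670×10⁻⁸ × (2166.15)⁴ = 3.61×10⁵ W/m².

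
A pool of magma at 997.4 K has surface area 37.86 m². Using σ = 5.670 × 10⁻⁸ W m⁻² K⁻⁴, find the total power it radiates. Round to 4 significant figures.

Area A = 37.86 m².
P = σAT⁴ = 5.670×10⁻⁸ × 37.86 × (997.4)⁴ = 2.124×10⁶ W.

P ≈ 2.124×10⁶ W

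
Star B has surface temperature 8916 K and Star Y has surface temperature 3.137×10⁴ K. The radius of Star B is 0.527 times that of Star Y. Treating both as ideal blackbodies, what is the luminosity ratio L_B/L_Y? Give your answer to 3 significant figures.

L ∝ R²T⁴, so L_B/L_Y = (R_B/R_Y)²(T_B/T_Y)⁴ = (0.527)² × (8916/3.137×10⁴)⁴ = 0.277729 × 6.52563×10⁻³ = 1.81×10⁻³.

L_B/L_Y ≈ 1.81×10⁻³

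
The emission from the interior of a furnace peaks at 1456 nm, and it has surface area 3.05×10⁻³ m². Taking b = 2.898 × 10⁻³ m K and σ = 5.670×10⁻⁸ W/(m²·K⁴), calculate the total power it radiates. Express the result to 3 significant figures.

Wien's law: T = b/λ_max = 2.898×10⁻³/1.456×10⁻⁶ = 1990.38 K.
Area A = 3.05×10⁻³ m².
Then P = σAT⁴ = 5.670×10⁻⁸×3.05×10⁻³×(1990.38)⁴ = 2.71×10³ W.

P ≈ 2.71×10³ W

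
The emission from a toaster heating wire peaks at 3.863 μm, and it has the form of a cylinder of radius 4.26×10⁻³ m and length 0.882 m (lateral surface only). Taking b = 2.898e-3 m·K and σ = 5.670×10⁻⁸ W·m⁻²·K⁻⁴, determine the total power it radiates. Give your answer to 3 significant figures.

P ≈ 424 W

Wien's law: T = b/λ_max = 2.898×10⁻³/3.863×10⁻⁶ = 750.194 K.
Lateral area A = 2πrL = 2π×4.26×10⁻³×0.882 = 0.0236079 m².
Then P = σAT⁴ = 5.670×10⁻⁸×0.0236079×(750.194)⁴ = 424 W.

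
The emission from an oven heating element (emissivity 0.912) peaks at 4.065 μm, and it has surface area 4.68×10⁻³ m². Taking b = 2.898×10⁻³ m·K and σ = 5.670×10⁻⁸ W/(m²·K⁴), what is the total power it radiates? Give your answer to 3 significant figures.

P ≈ 62.5 W

Wien's law: T = b/λ_max = 2.898×10⁻³/4.065×10⁻⁶ = 712.915 K.
Area A = 4.68×10⁻³ m².
Then P = εσAT⁴ = 0.912×5.670×10⁻⁸×4.68×10⁻³×(712.915)⁴ = 62.5 W.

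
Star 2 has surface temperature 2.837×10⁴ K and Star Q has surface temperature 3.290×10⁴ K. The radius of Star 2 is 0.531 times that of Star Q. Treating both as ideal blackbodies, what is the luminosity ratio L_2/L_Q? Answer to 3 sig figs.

L ∝ R²T⁴, so L_2/L_Q = (R_2/R_Q)²(T_2/T_Q)⁴ = (0.531)² × (2.837×10⁴/3.290×10⁴)⁴ = 0.281961 × 0.552909 = 0.156.

L_2/L_Q ≈ 0.156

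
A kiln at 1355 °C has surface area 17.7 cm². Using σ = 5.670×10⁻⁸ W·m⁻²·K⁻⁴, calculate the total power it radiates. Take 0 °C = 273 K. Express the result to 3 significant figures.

T = 1355 °C + 273 = 1628 K.
Area A = 17.7 cm² = 1.77×10⁻³ m².
P = σAT⁴ = 5.670×10⁻⁸ × 1.77×10⁻³ × (1628)⁴ = 705 W.

P ≈ 705 W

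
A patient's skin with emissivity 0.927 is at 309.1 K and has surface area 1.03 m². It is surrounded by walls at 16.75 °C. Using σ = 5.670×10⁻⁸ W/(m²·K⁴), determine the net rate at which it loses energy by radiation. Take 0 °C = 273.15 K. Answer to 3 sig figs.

Net loss ≈ 112 W

Surroundings: T = 16.75 °C + 273.15 = 289.90 K.
Area A = 1.03 m².
Net radiated power P_net = εσA(T⁴ − T₀⁴) = 0.927×5.670×10⁻⁸×1.03×(309.1⁴ − 289.90⁴).
T⁴ − T₀⁴ = 9.12843×10⁹ − 7.06306×10⁹ = 2.06537×10⁹ K⁴, so P_net = 112 W.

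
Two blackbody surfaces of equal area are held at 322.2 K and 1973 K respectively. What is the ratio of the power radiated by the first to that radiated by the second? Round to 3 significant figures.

With equal areas, P₁/P₂ = (T₁/T₂)⁴ = (322.2/1973)⁴ = 7.11×10⁻⁴.

P₁/P₂ ≈ 7.11×10⁻⁴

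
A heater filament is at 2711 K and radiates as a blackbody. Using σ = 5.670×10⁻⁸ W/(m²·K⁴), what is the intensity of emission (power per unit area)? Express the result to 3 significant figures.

Stefan–Boltzmann: I = σT⁴ = 5.670×10⁻⁸ × (2711)⁴ = 3.06×10⁶ W/m².

I ≈ 3.06×10⁶ W/m²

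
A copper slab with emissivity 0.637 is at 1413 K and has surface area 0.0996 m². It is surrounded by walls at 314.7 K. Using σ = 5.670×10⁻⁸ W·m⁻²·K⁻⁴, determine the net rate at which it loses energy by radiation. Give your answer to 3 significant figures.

Net loss ≈ 1.43×10⁴ W

Area A = 0.0996 m².
Net radiated power P_net = εσA(T⁴ − T₀⁴) = 0.637×5.670×10⁻⁸×0.0996×(1413⁴ − 314.7⁴).
T⁴ − T₀⁴ = 3.98629×10¹² − 9.80815×10⁹ = 3.97648×10¹² K⁴, so P_net = 1.43×10⁴ W.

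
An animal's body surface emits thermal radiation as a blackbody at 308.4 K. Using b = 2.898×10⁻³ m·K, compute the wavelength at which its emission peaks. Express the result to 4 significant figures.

Wien's displacement law: λ_max = b/T = (2.898×10⁻³ m·K)/(308.4 K) = 9.3969×10⁻⁶ m.
That is 9.397 μm, in the infrared range.

λ_max ≈ 9.397 μm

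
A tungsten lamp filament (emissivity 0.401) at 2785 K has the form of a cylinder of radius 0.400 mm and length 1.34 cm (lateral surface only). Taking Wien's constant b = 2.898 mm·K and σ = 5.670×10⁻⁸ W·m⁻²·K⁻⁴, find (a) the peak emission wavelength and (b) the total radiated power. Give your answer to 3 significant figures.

(a) λ_max = b/T = 2.898×10⁻³/2785 = 1.041×10⁻⁶ m = 1.04×10³ nm.
Lateral area A = 2πrL = 2π×4.00×10⁻⁴×0.0134 = 3.36779×10⁻⁵ m².
(b) P = εσAT⁴ = 0.401×5.670×10⁻⁸×3.36779×10⁻⁵×(2785)⁴ = 46.1 W.

λ_max ≈ 1.04×10³ nm; P ≈ 46.1 W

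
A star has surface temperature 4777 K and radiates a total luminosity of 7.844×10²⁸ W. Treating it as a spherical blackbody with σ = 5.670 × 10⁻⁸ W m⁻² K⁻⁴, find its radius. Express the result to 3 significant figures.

L = 4πR²σT⁴ ⇒ R = √(L/(4πσT⁴)).
σT⁴ = 2.95260×10⁷ W/m², so R = √(7.844×10²⁸/(4π×2.95260×10⁷)) = 1.45×10¹⁰ m.

R ≈ 1.45×10¹⁰ m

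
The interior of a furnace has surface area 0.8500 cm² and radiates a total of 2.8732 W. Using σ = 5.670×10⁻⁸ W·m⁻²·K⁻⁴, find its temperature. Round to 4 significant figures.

T ≈ 878.7 K

Area A = 0.8500 cm² = 8.500×10⁻⁵ m².
P = σAT⁴ ⇒ T = (P/(σA))^(1/4) = (2.8732/(5.670×10⁻⁸×8.500×10⁻⁵))^(1/4) = 878.7 K.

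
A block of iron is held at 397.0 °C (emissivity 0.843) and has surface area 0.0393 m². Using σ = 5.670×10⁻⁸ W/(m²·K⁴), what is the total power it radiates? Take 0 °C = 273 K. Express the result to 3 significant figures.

T = 397.0 °C + 273 = 670.0 K.
Area A = 0.0393 m².
P = εσAT⁴ = 0.843 × 5.670×10⁻⁸ × 0.0393 × (670.0)⁴ = 379 W.

P ≈ 379 W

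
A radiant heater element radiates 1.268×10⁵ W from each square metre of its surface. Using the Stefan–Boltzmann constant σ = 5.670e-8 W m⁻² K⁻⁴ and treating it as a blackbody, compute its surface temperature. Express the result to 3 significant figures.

I = σT⁴, so T = (I/σ)^(1/4) = (1.268×10⁵/(5.670×10⁻⁸))^(1/4) = 1.22×10³ K.

T ≈ 1.22×10³ K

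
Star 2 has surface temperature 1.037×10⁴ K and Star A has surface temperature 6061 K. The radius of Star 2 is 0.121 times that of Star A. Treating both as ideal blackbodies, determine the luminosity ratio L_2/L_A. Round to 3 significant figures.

L ∝ R²T⁴, so L_2/L_A = (R_2/R_A)²(T_2/T_A)⁴ = (0.121)² × (1.037×10⁴/6061)⁴ = 0.014641 × 8.56915 = 0.125.

L_2/L_A ≈ 0.125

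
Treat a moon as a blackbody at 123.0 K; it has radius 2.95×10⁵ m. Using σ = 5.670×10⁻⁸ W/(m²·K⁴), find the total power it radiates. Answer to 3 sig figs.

P ≈ 1.42×10¹³ W

Surface area A = 4πR² = 4π(2.95×10⁵ m)² = 1.09359×10¹² m².
P = σAT⁴ = 5.670×10⁻⁸ × 1.09359×10¹² × (123.0)⁴ = 1.42×10¹³ W.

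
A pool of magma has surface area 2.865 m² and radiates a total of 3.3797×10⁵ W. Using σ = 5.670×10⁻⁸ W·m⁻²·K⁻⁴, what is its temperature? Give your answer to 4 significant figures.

Area A = 2.865 m².
P = σAT⁴ ⇒ T = (P/(σA))^(1/4) = (3.3797×10⁵/(5.670×10⁻⁸×2.865))^(1/4) = 1201 K.

T ≈ 1201 K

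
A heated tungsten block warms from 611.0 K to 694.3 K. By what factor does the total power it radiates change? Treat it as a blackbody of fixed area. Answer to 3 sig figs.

P₂/P₁ ≈ 1.67

P ∝ T⁴, so P₂/P₁ = (T₂/T₁)⁴ = (694.3/611.0)⁴ = (1.13633)⁴ = 1.67.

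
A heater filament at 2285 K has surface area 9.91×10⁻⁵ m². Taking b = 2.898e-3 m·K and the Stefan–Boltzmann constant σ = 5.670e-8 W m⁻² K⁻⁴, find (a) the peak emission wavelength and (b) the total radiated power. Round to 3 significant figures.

(a) λ_max = b/T = 2.898×10⁻³/2285 = 1.268×10⁻⁶ m = 1.27×10³ nm.
Area A = 9.91×10⁻⁵ m².
(b) P = σAT⁴ = 5.670×10⁻⁸×9.91×10⁻⁵×(2285)⁴ = 153 W.

λ_max ≈ 1.27×10³ nm; P ≈ 153 W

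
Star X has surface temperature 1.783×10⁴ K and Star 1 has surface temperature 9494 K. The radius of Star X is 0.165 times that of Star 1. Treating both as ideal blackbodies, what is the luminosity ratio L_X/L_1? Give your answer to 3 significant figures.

L ∝ R²T⁴, so L_X/L_1 = (R_X/R_1)²(T_X/T_1)⁴ = (0.165)² × (1.783×10⁴/9494)⁴ = 0.027225 × 12.4397 = 0.339.

L_X/L_1 ≈ 0.339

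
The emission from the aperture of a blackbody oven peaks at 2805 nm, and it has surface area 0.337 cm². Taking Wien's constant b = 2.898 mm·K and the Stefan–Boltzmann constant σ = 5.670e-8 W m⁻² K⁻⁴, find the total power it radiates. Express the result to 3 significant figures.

P ≈ 2.18 W

Wien's law: T = b/λ_max = 2.898×10⁻³/2.805×10⁻⁶ = 1033.16 K.
Area A = 0.337 cm² = 3.37×10⁻⁵ m².
Then P = σAT⁴ = 5.670×10⁻⁸×3.37×10⁻⁵×(1033.16)⁴ = 2.18 W.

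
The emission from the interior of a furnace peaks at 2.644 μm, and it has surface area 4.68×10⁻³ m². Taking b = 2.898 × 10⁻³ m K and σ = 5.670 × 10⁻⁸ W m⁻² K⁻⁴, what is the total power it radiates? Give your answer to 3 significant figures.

P ≈ 383 W

Wien's law: T = b/λ_max = 2.898×10⁻³/2.644×10⁻⁶ = 1096.07 K.
Area A = 4.68×10⁻³ m².
Then P = σAT⁴ = 5.670×10⁻⁸×4.68×10⁻³×(1096.07)⁴ = 383 W.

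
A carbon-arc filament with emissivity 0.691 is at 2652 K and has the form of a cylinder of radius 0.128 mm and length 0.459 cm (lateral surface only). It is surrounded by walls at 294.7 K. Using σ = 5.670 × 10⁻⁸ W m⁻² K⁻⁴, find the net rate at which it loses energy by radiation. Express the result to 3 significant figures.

Net loss ≈ 7.15 W

Lateral area A = 2πrL = 2π×1.28×10⁻⁴×4.59×10⁻³ = 3.69150×10⁻⁶ m².
Net radiated power P_net = εσA(T⁴ − T₀⁴) = 0.691×5.670×10⁻⁸×3.69150×10⁻⁶×(2652⁴ − 294.7⁴).
T⁴ − T₀⁴ = 4.94646×10¹³ − 7.54259×10⁹ = 4.94571×10¹³ K⁴, so P_net = 7.15 W.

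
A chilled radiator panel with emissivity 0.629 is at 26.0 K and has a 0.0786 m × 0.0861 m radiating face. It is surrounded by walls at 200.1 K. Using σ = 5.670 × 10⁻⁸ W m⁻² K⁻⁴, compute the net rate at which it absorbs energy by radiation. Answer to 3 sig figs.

Area A = 0.0786 × 0.0861 = 6.76746×10⁻³ m².
Net radiated power P_net = εσA(T⁴ − T₀⁴) = 0.629×5.670×10⁻⁸×6.76746×10⁻³×(26.0⁴ − 200.1⁴).
T⁴ − T₀⁴ = 4.56976×10⁵ − 1.60320×10⁹ = -1.60274×10⁹ K⁴, so P_net = -0.387 W — negative, meaning a net gain of 0.387 W.

Net gain ≈ 0.387 W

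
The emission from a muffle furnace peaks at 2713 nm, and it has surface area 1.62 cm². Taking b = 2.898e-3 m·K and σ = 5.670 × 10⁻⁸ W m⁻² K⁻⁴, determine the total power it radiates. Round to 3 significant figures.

P ≈ 12.0 W

Wien's law: T = b/λ_max = 2.898×10⁻³/2.713×10⁻⁶ = 1068.19 K.
Area A = 1.62 cm² = 1.62×10⁻⁴ m².
Then P = σAT⁴ = 5.670×10⁻⁸×1.62×10⁻⁴×(1068.19)⁴ = 12.0 W.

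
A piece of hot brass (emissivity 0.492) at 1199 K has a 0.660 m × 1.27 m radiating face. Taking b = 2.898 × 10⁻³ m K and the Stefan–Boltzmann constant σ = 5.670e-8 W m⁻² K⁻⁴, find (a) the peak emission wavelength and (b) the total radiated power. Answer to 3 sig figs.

(a) λ_max = b/T = 2.898×10⁻³/1199 = 2.417×10⁻⁶ m = 2.42×10³ nm.
Area A = 0.660 × 1.27 = 0.8382 m².
(b) P = εσAT⁴ = 0.492×5.670×10⁻⁸×0.8382×(1199)⁴ = 4.83×10⁴ W.

λ_max ≈ 2.42×10³ nm; P ≈ 4.83×10⁴ W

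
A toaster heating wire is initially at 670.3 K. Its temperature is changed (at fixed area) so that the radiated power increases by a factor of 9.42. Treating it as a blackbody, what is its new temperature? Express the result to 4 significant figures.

P ∝ T⁴, so T₂/T₁ = (P₂/P₁)^(1/4) = (9.42)^(1/4) = 1.75191.
T₂ = 670.3 × 1.75191 = 1174 K.

T₂ ≈ 1174 K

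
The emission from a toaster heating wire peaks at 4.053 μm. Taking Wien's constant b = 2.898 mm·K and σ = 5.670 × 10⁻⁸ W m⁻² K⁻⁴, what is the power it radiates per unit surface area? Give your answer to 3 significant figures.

Wien's law: T = b/λ_max = 2.898×10⁻³/4.053×10⁻⁶ = 715.026 K.
Then I = σT⁴ = 5.670×10⁻⁸×(715.026)⁴ = 1.48×10⁴ W/m².

I ≈ 1.48×10⁴ W/m²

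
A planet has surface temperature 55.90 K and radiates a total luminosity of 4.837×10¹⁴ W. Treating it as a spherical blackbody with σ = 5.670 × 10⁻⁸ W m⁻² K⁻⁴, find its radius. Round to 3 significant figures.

R ≈ 8.34×10⁶ m

L = 4πR²σT⁴ ⇒ R = √(L/(4πσT⁴)).
σT⁴ = 0.553644 W/m², so R = √(4.837×10¹⁴/(4π×0.553644)) = 8.34×10⁶ m.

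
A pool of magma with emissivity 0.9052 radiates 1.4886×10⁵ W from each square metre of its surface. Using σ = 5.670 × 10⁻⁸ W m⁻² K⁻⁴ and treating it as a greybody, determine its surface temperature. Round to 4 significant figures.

I = εσT⁴, so T = (I/εσ)^(1/4) = (1.4886×10⁵/(0.9052×5.670×10⁻⁸))^(1/4) = 1305 K.

T ≈ 1305 K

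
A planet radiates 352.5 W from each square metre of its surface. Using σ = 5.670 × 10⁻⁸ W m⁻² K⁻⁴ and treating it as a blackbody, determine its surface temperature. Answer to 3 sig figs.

T ≈ 281 K

I = σT⁴, so T = (I/σ)^(1/4) = (352.5/(5.670×10⁻⁸))^(1/4) = 281 K.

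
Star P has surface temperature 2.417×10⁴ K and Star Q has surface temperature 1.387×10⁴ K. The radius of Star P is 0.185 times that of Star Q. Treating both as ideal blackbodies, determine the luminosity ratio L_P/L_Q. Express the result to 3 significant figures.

L ∝ R²T⁴, so L_P/L_Q = (R_P/R_Q)²(T_P/T_Q)⁴ = (0.185)² × (2.417×10⁴/1.387×10⁴)⁴ = 0.034225 × 9.22148 = 0.316.

L_P/L_Q ≈ 0.316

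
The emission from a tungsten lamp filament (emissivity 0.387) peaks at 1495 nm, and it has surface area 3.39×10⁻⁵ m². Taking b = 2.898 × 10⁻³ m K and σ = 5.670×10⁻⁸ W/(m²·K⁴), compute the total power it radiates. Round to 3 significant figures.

P ≈ 10.5 W

Wien's law: T = b/λ_max = 2.898×10⁻³/1.495×10⁻⁶ = 1938.46 K.
Area A = 3.39×10⁻⁵ m².
Then P = εσAT⁴ = 0.387×5.670×10⁻⁸×3.39×10⁻⁵×(1938.46)⁴ = 10.5 W.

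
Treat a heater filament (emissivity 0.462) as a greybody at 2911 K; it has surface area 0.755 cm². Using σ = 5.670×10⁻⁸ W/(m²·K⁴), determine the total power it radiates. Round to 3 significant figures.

P ≈ 142 W

Area A = 0.755 cm² = 7.55×10⁻⁵ m².
P = εσAT⁴ = 0.462 × 5.670×10⁻⁸ × 7.55×10⁻⁵ × (2911)⁴ = 142 W.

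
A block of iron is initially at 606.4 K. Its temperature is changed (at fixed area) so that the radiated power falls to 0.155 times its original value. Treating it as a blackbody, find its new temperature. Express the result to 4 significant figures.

P ∝ T⁴, so T₂/T₁ = (P₂/P₁)^(1/4) = (0.155)^(1/4) = 0.627455.
T₂ = 606.4 × 0.627455 = 380.5 K.

T₂ ≈ 380.5 K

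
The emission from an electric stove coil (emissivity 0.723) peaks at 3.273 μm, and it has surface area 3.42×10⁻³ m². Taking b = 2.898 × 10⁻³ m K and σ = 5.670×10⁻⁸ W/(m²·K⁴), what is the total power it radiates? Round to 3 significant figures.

P ≈ 86.2 W

Wien's law: T = b/λ_max = 2.898×10⁻³/3.273×10⁻⁶ = 885.426 K.
Area A = 3.42×10⁻³ m².
Then P = εσAT⁴ = 0.723×5.670×10⁻⁸×3.42×10⁻³×(885.426)⁴ = 86.2 W.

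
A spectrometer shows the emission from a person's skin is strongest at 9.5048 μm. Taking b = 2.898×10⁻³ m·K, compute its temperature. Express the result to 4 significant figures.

T ≈ 304.9 K

Wien's law gives T = b/λ_max = (2.898×10⁻³ m·K)/(9.5048×10⁻⁶ m) = 304.9 K.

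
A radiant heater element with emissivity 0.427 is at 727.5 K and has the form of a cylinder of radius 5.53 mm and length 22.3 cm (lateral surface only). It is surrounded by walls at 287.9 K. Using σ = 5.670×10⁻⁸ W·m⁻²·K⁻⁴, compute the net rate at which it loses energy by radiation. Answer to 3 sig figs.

Lateral area A = 2πrL = 2π×5.53×10⁻³×0.223 = 7.74836×10⁻³ m².
Net radiated power P_net = εσA(T⁴ − T₀⁴) = 0.427×5.670×10⁻⁸×7.74836×10⁻³×(727.5⁴ − 287.9⁴).
T⁴ − T₀⁴ = 2.80112×10¹¹ − 6.87016×10⁹ = 2.73242×10¹¹ K⁴, so P_net = 51.3 W.

Net loss ≈ 51.3 W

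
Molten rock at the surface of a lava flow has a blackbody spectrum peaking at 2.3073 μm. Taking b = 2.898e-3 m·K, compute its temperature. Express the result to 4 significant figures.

T ≈ 1256 K

Wien's law gives T = b/λ_max = (2.898×10⁻³ m·K)/(2.3073×10⁻⁶ m) = 1256 K.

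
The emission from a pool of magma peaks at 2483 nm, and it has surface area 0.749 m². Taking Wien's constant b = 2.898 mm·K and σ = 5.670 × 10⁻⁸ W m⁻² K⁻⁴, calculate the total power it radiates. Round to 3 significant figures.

P ≈ 7.88×10⁴ W

Wien's law: T = b/λ_max = 2.898×10⁻³/2.483×10⁻⁶ = 1167.14 K.
Area A = 0.749 m².
Then P = σAT⁴ = 5.670×10⁻⁸×0.749×(1167.14)⁴ = 7.88×10⁴ W.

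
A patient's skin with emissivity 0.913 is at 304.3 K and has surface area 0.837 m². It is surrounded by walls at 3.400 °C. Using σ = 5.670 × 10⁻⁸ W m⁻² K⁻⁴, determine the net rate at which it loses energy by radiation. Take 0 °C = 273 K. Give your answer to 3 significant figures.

Net loss ≈ 119 W

Surroundings: T = 3.400 °C + 273 = 276.400 K.
Area A = 0.837 m².
Net radiated power P_net = εσA(T⁴ − T₀⁴) = 0.913×5.670×10⁻⁸×0.837×(304.3⁴ − 276.400⁴).
T⁴ − T₀⁴ = 8.57448×10⁹ − 5.83650×10⁹ = 2.73798×10⁹ K⁴, so P_net = 119 W.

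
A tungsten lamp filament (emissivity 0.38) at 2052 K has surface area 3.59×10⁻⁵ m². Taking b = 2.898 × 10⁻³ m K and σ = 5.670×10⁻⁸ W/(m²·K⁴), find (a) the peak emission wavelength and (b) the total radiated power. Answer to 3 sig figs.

(a) λ_max = b/T = 2.898×10⁻³/2052 = 1.412×10⁻⁶ m = 1.41×10³ nm.
Area A = 3.59×10⁻⁵ m².
(b) P = εσAT⁴ = 0.38×5.670×10⁻⁸×3.59×10⁻⁵×(2052)⁴ = 13.7 W.

λ_max ≈ 1.41×10³ nm; P ≈ 13.7 W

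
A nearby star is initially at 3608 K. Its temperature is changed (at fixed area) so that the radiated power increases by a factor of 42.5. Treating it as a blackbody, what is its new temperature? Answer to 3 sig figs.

T₂ ≈ 9.21×10³ K

P ∝ T⁴, so T₂/T₁ = (P₂/P₁)^(1/4) = (42.5)^(1/4) = 2.55327.
T₂ = 3608 × 2.55327 = 9.21×10³ K.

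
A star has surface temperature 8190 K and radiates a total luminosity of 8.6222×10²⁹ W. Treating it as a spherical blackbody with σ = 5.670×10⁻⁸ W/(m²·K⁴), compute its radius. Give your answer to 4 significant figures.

L = 4πR²σT⁴ ⇒ R = √(L/(4πσT⁴)).
σT⁴ = 2.55105×10⁸ W/m², so R = √(8.6222×10²⁹/(4π×2.55105×10⁸)) = 1.640×10¹⁰ m.

R ≈ 1.640×10¹⁰ m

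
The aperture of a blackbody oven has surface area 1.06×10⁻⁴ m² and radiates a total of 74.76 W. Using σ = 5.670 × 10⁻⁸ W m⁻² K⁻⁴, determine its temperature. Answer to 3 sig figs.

Area A = 1.06×10⁻⁴ m².
P = σAT⁴ ⇒ T = (P/(σA))^(1/4) = (74.76/(5.670×10⁻⁸×1.06×10⁻⁴))^(1/4) = 1.88×10³ K.

T ≈ 1.88×10³ K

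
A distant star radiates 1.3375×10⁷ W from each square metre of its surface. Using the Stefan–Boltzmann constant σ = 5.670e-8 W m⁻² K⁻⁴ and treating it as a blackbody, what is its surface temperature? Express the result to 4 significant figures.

T ≈ 3919 K

I = σT⁴, so T = (I/σ)^(1/4) = (1.3375×10⁷/(5.670×10⁻⁸))^(1/4) = 3919 K.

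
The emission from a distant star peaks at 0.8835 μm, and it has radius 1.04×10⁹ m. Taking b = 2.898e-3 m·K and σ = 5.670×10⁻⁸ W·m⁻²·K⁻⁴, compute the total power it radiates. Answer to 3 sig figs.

Wien's law: T = b/λ_max = 2.898×10⁻³/8.835×10⁻⁷ = 3280.14 K.
Surface area A = 4πR² = 4π(1.04×10⁹ m)² = 1.35918×10¹⁹ m².
Then P = σAT⁴ = 5.670×10⁻⁸×1.35918×10¹⁹×(3280.14)⁴ = 8.92×10²⁵ W.

P ≈ 8.92×10²⁵ W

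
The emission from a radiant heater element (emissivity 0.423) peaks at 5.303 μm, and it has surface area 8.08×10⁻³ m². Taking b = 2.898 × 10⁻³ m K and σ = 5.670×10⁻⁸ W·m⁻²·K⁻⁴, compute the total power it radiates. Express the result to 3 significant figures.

Wien's law: T = b/λ_max = 2.898×10⁻³/5.303×10⁻⁶ = 546.483 K.
Area A = 8.08×10⁻³ m².
Then P = εσAT⁴ = 0.423×5.670×10⁻⁸×8.08×10⁻³×(546.483)⁴ = 17.3 W.

P ≈ 17.3 W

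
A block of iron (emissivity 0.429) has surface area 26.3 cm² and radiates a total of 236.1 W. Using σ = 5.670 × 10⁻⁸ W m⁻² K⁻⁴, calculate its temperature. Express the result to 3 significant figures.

Area A = 26.3 cm² = 2.63×10⁻³ m².
P = εσAT⁴ ⇒ T = (P/(εσA))^(1/4) = (236.1/(0.429×5.670×10⁻⁸×2.63×10⁻³))^(1/4) = 1.39×10³ K.

T ≈ 1.39×10³ K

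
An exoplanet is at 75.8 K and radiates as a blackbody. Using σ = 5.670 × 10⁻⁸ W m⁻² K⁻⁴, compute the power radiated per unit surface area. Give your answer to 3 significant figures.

Stefan–Boltzmann: I = σT⁴ = 5.670×10⁻⁸ × (75.8)⁴ = 1.87 W/m².

I ≈ 1.87 W/m²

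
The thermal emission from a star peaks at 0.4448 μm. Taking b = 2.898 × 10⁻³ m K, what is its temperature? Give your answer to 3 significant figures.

Wien's law gives T = b/λ_max = (2.898×10⁻³ m·K)/(4.448×10⁻⁷ m) = 6.52×10³ K.

T ≈ 6.52×10³ K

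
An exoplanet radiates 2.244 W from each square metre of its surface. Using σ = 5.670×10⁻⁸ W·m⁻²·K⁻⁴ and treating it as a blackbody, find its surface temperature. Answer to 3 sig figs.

T ≈ 79.3 K

I = σT⁴, so T = (I/σ)^(1/4) = (2.244/(5.670×10⁻⁸))^(1/4) = 79.3 K.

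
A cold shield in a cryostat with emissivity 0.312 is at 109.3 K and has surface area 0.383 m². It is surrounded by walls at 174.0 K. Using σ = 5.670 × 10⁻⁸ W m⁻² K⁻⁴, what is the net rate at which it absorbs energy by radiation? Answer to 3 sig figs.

Area A = 0.383 m².
Net radiated power P_net = εσA(T⁴ − T₀⁴) = 0.312×5.670×10⁻⁸×0.383×(109.3⁴ − 174.0⁴).
T⁴ − T₀⁴ = 1.42719×10⁸ − 9.16636×10⁸ = -7.73917×10⁸ K⁴, so P_net = -5.24 W — negative, meaning a net gain of 5.24 W.

Net gain ≈ 5.24 W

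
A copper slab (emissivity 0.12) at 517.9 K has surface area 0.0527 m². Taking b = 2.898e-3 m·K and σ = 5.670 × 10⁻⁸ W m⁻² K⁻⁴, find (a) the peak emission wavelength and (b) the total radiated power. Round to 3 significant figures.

(a) λ_max = b/T = 2.898×10⁻³/517.9 = 5.596×10⁻⁶ m = 5.60 μm.
Area A = 0.0527 m².
(b) P = εσAT⁴ = 0.12×5.670×10⁻⁸×0.0527×(517.9)⁴ = 25.8 W.

λ_max ≈ 5.60 μm; P ≈ 25.8 W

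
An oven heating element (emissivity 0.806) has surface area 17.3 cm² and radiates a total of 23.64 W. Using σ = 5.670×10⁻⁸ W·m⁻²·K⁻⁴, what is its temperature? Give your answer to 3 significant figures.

T ≈ 739 K

Area A = 17.3 cm² = 1.73×10⁻³ m².
P = εσAT⁴ ⇒ T = (P/(εσA))^(1/4) = (23.64/(0.806×5.670×10⁻⁸×1.73×10⁻³))^(1/4) = 739 K.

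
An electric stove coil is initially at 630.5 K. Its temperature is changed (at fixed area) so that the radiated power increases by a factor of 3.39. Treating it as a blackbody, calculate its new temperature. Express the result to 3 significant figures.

P ∝ T⁴, so T₂/T₁ = (P₂/P₁)^(1/4) = (3.39)^(1/4) = 1.35691.
T₂ = 630.5 × 1.35691 = 856 K.

T₂ ≈ 856 K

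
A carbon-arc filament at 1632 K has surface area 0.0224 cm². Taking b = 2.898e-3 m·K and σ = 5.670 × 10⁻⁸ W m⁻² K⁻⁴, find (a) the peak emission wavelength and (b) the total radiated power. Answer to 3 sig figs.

λ_max ≈ 1.78×10³ nm; P ≈ 0.901 W

(a) λ_max = b/T = 2.898×10⁻³/1632 = 1.776×10⁻⁶ m = 1.78×10³ nm.
Area A = 0.0224 cm² = 2.24×10⁻⁶ m².
(b) P = σAT⁴ = 5.670×10⁻⁸×2.24×10⁻⁶×(1632)⁴ = 0.901 W.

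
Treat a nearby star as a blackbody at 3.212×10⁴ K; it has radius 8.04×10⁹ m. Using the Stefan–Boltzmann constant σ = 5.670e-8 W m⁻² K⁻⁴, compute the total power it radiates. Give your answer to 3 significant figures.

P ≈ 4.90×10³¹ W

Surface area A = 4πR² = 4π(8.04×10⁹ m)² = 8.12310×10²⁰ m².
P = σAT⁴ = 5.670×10⁻⁸ × 8.12310×10²⁰ × (3.212×10⁴)⁴ = 4.90×10³¹ W.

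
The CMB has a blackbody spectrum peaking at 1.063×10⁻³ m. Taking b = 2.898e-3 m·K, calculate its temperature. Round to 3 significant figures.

T ≈ 2.73 K

Wien's law gives T = b/λ_max = (2.898×10⁻³ m·K)/(1.063×10⁻³ m) = 2.73 K.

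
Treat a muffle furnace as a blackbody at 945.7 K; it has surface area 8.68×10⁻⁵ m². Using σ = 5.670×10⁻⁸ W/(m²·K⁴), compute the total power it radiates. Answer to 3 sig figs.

P ≈ 3.94 W

Area A = 8.68×10⁻⁵ m².
P = σAT⁴ = 5.670×10⁻⁸ × 8.68×10⁻⁵ × (945.7)⁴ = 3.94 W.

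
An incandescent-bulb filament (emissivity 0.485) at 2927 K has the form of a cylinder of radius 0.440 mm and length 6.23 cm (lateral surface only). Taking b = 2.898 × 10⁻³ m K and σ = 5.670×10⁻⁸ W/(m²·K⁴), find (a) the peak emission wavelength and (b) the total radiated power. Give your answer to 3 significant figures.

λ_max ≈ 0.990 μm; P ≈ 348 W

(a) λ_max = b/T = 2.898×10⁻³/2927 = 9.901×10⁻⁷ m = 0.990 μm.
Lateral area A = 2πrL = 2π×4.40×10⁻⁴×0.0623 = 1.72235×10⁻⁴ m².
(b) P = εσAT⁴ = 0.485×5.670×10⁻⁸×1.72235×10⁻⁴×(2927)⁴ = 348 W.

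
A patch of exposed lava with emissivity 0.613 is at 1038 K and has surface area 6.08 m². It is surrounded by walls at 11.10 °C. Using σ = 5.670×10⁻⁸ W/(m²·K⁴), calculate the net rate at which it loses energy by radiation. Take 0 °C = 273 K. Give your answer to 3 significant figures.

Net loss ≈ 2.44×10⁵ W

Surroundings: T = 11.10 °C + 273 = 284.10 K.
Area A = 6.08 m².
Net radiated power P_net = εσA(T⁴ − T₀⁴) = 0.613×5.670×10⁻⁸×6.08×(1038⁴ − 284.10⁴).
T⁴ − T₀⁴ = 1.16089×10¹² − 6.51456×10⁹ = 1.15438×10¹² K⁴, so P_net = 2.44×10⁵ W.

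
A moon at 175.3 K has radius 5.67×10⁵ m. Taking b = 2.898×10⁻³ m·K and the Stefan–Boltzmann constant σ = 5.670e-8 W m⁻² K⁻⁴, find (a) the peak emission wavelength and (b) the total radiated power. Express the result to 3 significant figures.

λ_max ≈ 16.5 μm; P ≈ 2.16×10¹⁴ W

(a) λ_max = b/T = 2.898×10⁻³/175.3 = 1.653×10⁻⁵ m = 16.5 μm.
Surface area A = 4πR² = 4π(5.67×10⁵ m)² = 4.03995×10¹² m².
(b) P = σAT⁴ = 5.670×10⁻⁸×4.03995×10¹²×(175.3)⁴ = 2.16×10¹⁴ W.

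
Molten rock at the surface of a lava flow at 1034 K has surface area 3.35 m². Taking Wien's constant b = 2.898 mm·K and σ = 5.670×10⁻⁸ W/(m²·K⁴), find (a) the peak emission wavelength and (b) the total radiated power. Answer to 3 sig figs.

λ_max ≈ 2.80 μm; P ≈ 2.17×10⁵ W

(a) λ_max = b/T = 2.898×10⁻³/1034 = 2.803×10⁻⁶ m = 2.80 μm.
Area A = 3.35 m².
(b) P = σAT⁴ = 5.670×10⁻⁸×3.35×(1034)⁴ = 2.17×10⁵ W.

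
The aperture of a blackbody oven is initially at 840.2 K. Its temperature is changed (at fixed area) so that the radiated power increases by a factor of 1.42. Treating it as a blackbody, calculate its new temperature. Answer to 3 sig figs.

T₂ ≈ 917 K

P ∝ T⁴, so T₂/T₁ = (P₂/P₁)^(1/4) = (1.42)^(1/4) = 1.09162.
T₂ = 840.2 × 1.09162 = 917 K.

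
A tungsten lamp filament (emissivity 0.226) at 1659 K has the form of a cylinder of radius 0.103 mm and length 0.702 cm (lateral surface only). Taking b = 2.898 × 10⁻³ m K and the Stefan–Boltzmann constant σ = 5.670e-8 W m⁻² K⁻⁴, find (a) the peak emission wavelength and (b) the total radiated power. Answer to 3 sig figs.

λ_max ≈ 1.75×10³ nm; P ≈ 0.441 W

(a) λ_max = b/T = 2.898×10⁻³/1659 = 1.747×10⁻⁶ m = 1.75×10³ nm.
Lateral area A = 2πrL = 2π×1.03×10⁻⁴×7.02×10⁻³ = 4.54312×10⁻⁶ m².
(b) P = εσAT⁴ = 0.226×5.670×10⁻⁸×4.54312×10⁻⁶×(1659)⁴ = 0.441 W.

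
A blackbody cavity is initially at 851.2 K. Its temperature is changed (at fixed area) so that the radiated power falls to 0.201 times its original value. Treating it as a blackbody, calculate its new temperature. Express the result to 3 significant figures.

T₂ ≈ 570 K

P ∝ T⁴, so T₂/T₁ = (P₂/P₁)^(1/4) = (0.201)^(1/4) = 0.669575.
T₂ = 851.2 × 0.669575 = 570 K.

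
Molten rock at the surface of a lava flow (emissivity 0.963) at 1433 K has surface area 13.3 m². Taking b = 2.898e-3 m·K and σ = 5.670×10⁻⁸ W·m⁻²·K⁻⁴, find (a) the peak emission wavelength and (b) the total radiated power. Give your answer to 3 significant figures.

λ_max ≈ 2.02 μm; P ≈ 3.06×10⁶ W

(a) λ_max = b/T = 2.898×10⁻³/1433 = 2.022×10⁻⁶ m = 2.02 μm.
Area A = 13.3 m².
(b) P = εσAT⁴ = 0.963×5.670×10⁻⁸×13.3×(1433)⁴ = 3.06×10⁶ W.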